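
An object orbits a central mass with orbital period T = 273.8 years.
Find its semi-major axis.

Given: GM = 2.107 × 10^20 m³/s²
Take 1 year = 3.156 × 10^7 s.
T = 273.8 years = 8.64113 × 10^9 s
GM = 2.107 × 10^20 m³/s²
Kepler's third law: a³ = GM T² / (4π²)
T² = 7.46691 × 10^19 s²
a³ = (2.107 × 10^20) × (7.46691 × 10^19) / (4π²) = 3.98516 × 10^38 m³
a = (a³)^(1/3) = 7.35894 × 10^12 m ≈ 7.359 Tm

Final answer: 7.359 Tm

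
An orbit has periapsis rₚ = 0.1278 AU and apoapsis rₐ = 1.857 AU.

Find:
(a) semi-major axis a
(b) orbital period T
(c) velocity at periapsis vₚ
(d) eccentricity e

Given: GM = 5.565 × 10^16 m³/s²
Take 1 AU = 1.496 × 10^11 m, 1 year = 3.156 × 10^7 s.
rₚ = 0.1278 AU = 1.91189 × 10^10 m
rₐ = 1.857 AU = 2.77807 × 10^11 m
GM = 5.565 × 10^16 m³/s²
a = (rₚ + rₐ)/2 = 1.48463 × 10^11 m
e = (rₐ − rₚ)/(rₐ + rₚ) = (2.58688 × 10^11) / (2.96926 × 10^11) = 0.871221
(a) a = 1.48463 × 10^11 m ≈ 0.9924 AU
(b) a³ = 3.27231 × 10^33 m³;  T = 2π √(a³/GM) = 2π × 2.42491 × 10^8 s = 1.52361 × 10^9 s ≈ 48.28 years
(c) vₚ² = GM (2/rₚ − 1/a) = 5.565 × 10^16 × (1.04609 × 10^-10 − 6.73568 × 10^-12) = 5.44663 × 10^6 m²/s²;  vₚ = 2333.8 m/s ≈ 0.4923 AU/year
(d) e = 0.871221 ≈ 0.8712

Final answer:
(a) semi-major axis a = 0.9924 AU
(b) orbital period T = 48.28 years
(c) velocity at periapsis vₚ = 0.4923 AU/year
(d) eccentricity e = 0.8712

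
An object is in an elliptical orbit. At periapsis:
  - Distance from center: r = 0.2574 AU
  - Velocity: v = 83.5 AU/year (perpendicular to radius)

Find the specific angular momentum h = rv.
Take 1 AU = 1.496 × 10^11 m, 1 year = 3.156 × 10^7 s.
r = 0.2574 AU = 3.8507 × 10^10 m
v = 83.5 AU/year = 395805 m/s
h = rv = 3.8507 × 10^10 × 395805 = 1.52413 × 10^16 m²/s ≈ 1.524 × 10^16 m²/s

Final answer: h = 1.524 × 10^16 m²/s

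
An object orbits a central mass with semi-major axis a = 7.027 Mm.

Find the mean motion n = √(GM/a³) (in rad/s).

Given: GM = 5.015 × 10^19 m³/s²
a = 7.027 Mm = 7.027 × 10^6 m
GM = 5.015 × 10^19 m³/s²
a³ = 3.46984 × 10^20 m³
GM/a³ = (5.015 × 10^19) / (3.46984 × 10^20) = 0.144531 s⁻²
n = √(GM/a³) = 0.380172 rad/s ≈ 0.3802 rad/s

Final answer: n = 0.3802 rad/s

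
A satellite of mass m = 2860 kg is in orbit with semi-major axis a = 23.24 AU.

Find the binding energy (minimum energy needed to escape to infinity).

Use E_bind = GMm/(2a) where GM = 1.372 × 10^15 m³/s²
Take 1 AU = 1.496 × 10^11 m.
a = 23.24 AU = 3.4767 × 10^12 m
GM = 1.372 × 10^15 m³/s²
m = 2860 kg
GMm = 1.372 × 10^15 × 2860 = 3.92392 × 10^18 m³·kg/s²
2a = 6.95341 × 10^12 m
E_bind = GMm/(2a) = 564316 J ≈ 564.3 kJ

Final answer: 564.3 kJ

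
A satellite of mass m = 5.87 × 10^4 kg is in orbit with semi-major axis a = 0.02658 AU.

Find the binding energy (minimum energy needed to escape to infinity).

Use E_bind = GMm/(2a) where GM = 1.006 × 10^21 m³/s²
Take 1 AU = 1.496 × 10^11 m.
a = 0.02658 AU = 3.97637 × 10^9 m
GM = 1.006 × 10^21 m³/s²
m = 5.87 × 10^4 kg
GMm = 1.006 × 10^21 × 58700 = 5.90522 × 10^25 m³·kg/s²
2a = 7.95274 × 10^9 m
E_bind = GMm/(2a) = 7.42539 × 10^15 J ≈ 7.425 PJ

Final answer: 7.425 PJ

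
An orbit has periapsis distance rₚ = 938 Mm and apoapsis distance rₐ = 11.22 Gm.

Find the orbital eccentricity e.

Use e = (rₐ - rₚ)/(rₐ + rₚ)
rₚ = 938 Mm = 9.38 × 10^8 m
rₐ = 11.22 Gm = 1.122 × 10^10 m
rₐ − rₚ = 1.0282 × 10^10 m
rₐ + rₚ = 1.2158 × 10^10 m
e = (rₐ − rₚ)/(rₐ + rₚ) = 0.845698

Final answer: e = 0.8457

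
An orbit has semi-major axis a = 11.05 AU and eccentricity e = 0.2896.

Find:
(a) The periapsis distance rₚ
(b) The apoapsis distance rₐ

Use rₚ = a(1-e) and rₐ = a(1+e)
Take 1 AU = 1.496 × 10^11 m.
a = 11.05 AU = 1.65308 × 10^12 m
e = 0.2896:  1 − e = 0.7104,  1 + e = 1.2896
(a) rₚ = a(1 − e) = 1.65308 × 10^12 m × 0.7104 = 1.17435 × 10^12 m ≈ 7.85 AU
(b) rₐ = a(1 + e) = 1.65308 × 10^12 m × 1.2896 = 2.13181 × 10^12 m ≈ 14.25 AU

Final answer:
(a) rₚ = 7.85 AU
(b) rₐ = 14.25 AU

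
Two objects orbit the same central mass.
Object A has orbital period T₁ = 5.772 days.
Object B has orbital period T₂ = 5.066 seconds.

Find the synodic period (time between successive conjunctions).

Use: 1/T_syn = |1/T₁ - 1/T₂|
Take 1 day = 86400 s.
T₁ = 5.772 days = 498701 s
T₂ = 5.066 seconds
1/T₁ = 2.00521 × 10^-6 s⁻¹
1/T₂ = 0.197394 s⁻¹
|1/T₁ − 1/T₂| = 0.197392 s⁻¹
T_syn = 1 / |1/T₁ − 1/T₂| = 5.06605 s ≈ 5.066 seconds

Final answer: T_syn = 5.066 seconds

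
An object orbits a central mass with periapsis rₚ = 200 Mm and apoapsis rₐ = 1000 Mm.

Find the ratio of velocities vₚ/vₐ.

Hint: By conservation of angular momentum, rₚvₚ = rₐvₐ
rₚ = 200 Mm = 2 × 10^8 m
rₐ = 1000 Mm = 1 × 10^9 m
rₚvₚ = rₐvₐ  ⇒  vₚ/vₐ = rₐ/rₚ
vₚ/vₐ = (1 × 10^9) / (2 × 10^8) = 5

Final answer: vₚ/vₐ = 5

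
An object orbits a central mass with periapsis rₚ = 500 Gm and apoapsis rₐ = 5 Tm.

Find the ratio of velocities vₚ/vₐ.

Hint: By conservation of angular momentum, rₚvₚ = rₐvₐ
rₚ = 500 Gm = 5 × 10^11 m
rₐ = 5 Tm = 5 × 10^12 m
rₚvₚ = rₐvₐ  ⇒  vₚ/vₐ = rₐ/rₚ
vₚ/vₐ = (5 × 10^12) / (5 × 10^11) = 10

Final answer: vₚ/vₐ = 10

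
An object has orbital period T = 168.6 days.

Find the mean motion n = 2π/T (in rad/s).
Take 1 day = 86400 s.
T = 168.6 days = 1.4567 × 10^7 s
n = 2π / (1.4567 × 10^7 s) = 4.31329 × 10^-7 rad/s ≈ 4.313 × 10^-7 rad/s

Final answer: n = 4.313 × 10^-7 rad/s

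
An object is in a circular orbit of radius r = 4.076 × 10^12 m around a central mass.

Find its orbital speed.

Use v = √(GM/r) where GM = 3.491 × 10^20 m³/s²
r = 4.076 × 10^12 m
GM = 3.491 × 10^20 m³/s²
GM/r = (3.491 × 10^20) / (4.076 × 10^12) = 8.56477 × 10^7 m²/s²
v = √(GM/r) = 9254.6 m/s ≈ 9.255 km/s

Final answer: 9.255 km/s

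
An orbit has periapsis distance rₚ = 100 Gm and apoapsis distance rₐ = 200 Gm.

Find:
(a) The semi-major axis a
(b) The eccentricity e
rₚ = 100 Gm = 1 × 10^11 m
rₐ = 200 Gm = 2 × 10^11 m
(a) a = (rₚ + rₐ)/2 = 1.5 × 10^11 m ≈ 150 Gm
(b) e = (rₐ − rₚ)/(rₐ + rₚ) = (1 × 10^11) / (3 × 10^11) = 0.333333

Final answer:
(a) a = 150 Gm
(b) e = 0.3333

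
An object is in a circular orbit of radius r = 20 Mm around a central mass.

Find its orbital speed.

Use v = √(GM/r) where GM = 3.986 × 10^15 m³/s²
r = 20 Mm = 2 × 10^7 m
GM = 3.986 × 10^15 m³/s²
GM/r = (3.986 × 10^15) / (2 × 10^7) = 1.993 × 10^8 m²/s²
v = √(GM/r) = 14117.4 m/s ≈ 14.12 km/s

Final answer: 14.12 km/s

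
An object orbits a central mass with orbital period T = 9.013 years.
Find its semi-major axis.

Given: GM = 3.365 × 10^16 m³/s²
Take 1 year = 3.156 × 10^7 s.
T = 9.013 years = 2.8445 × 10^8 s
GM = 3.365 × 10^16 m³/s²
Kepler's third law: a³ = GM T² / (4π²)
T² = 8.0912 × 10^16 s²
a³ = (3.365 × 10^16) × (8.0912 × 10^16) / (4π²) = 6.89665 × 10^31 m³
a = (a³)^(1/3) = 4.1009 × 10^10 m ≈ 41.01 Gm

Final answer: 41.01 Gm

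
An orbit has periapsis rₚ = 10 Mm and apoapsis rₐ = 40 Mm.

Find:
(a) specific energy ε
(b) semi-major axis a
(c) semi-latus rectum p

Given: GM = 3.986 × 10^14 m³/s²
rₚ = 10 Mm = 1 × 10^7 m
rₐ = 40 Mm = 4 × 10^7 m
GM = 3.986 × 10^14 m³/s²
a = (rₚ + rₐ)/2 = 2.5 × 10^7 m
e = (rₐ − rₚ)/(rₐ + rₚ) = (3 × 10^7) / (5 × 10^7) = 0.6
(a) 2a = 5 × 10^7 m;  ε = −GM/(2a) = -7.972 × 10^6 J/kg ≈ -7.972 MJ/kg
(b) a = 2.5 × 10^7 m ≈ 25 Mm
(c) 1 − e² = 0.64;  p = a(1 − e²) = 2.5 × 10^7 × 0.64 = 1.6 × 10^7 m ≈ 16 Mm

Final answer:
(a) specific energy ε = -7.972 MJ/kg
(b) semi-major axis a = 25 Mm
(c) semi-latus rectum p = 16 Mm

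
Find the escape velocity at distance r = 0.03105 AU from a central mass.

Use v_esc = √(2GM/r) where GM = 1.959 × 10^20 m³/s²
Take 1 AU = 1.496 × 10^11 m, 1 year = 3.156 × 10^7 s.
r = 0.03105 AU = 4.64508 × 10^9 m
GM = 1.959 × 10^20 m³/s²
2GM/r = 2 × (1.959 × 10^20) / (4.64508 × 10^9) = 8.43473 × 10^10 m²/s²
v_esc = √(2GM/r) = 290426 m/s ≈ 61.27 AU/year

Final answer: 61.27 AU/year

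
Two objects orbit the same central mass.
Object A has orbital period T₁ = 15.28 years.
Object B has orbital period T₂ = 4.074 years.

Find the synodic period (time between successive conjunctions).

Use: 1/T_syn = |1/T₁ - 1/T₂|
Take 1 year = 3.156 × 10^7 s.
T₁ = 15.28 years = 4.82237 × 10^8 s
T₂ = 4.074 years = 1.28575 × 10^8 s
1/T₁ = 2.07367 × 10^-9 s⁻¹
1/T₂ = 7.77754 × 10^-9 s⁻¹
|1/T₁ − 1/T₂| = 5.70387 × 10^-9 s⁻¹
T_syn = 1 / |1/T₁ − 1/T₂| = 1.7532 × 10^8 s ≈ 5.555 years

Final answer: T_syn = 5.555 years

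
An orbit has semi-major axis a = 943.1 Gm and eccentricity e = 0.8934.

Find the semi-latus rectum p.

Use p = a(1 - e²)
a = 943.1 Gm = 9.431 × 10^11 m
e = 0.8934,  e² = 0.798164,  1 − e² = 0.201836
p = a(1 − e²) = 9.431 × 10^11 m × 0.201836 = 1.90352 × 10^11 m ≈ 190.4 Gm

Final answer: p = 190.4 Gm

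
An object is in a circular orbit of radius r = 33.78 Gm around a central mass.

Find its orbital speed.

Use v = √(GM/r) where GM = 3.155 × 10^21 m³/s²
r = 33.78 Gm = 3.378 × 10^10 m
GM = 3.155 × 10^21 m³/s²
GM/r = (3.155 × 10^21) / (3.378 × 10^10) = 9.33985 × 10^10 m²/s²
v = √(GM/r) = 305612 m/s ≈ 305.6 km/s

Final answer: 305.6 km/s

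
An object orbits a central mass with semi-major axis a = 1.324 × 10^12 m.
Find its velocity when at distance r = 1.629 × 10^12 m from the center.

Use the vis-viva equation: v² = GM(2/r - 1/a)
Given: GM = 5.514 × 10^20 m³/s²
a = 1.324 × 10^12 m
r = 1.629 × 10^12 m
GM = 5.514 × 10^20 m³/s²
2/r − 1/a = 1.22775 × 10^-12 − 7.55287 × 10^-13 = 4.7246 × 10^-13 m⁻¹
v² = GM (2/r − 1/a) = 2.60514 × 10^8 m²/s²
v = 16140.5 m/s ≈ 16.14 km/s

Final answer: 16.14 km/s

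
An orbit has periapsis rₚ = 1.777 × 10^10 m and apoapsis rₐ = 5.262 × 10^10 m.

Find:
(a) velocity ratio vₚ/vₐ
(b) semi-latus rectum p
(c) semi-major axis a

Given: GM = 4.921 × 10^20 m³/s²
rₚ = 1.777 × 10^10 m
rₐ = 5.262 × 10^10 m
GM = 4.921 × 10^20 m³/s²
a = (rₚ + rₐ)/2 = 3.5195 × 10^10 m
e = (rₐ − rₚ)/(rₐ + rₚ) = (3.485 × 10^10) / (7.039 × 10^10) = 0.495099
(a) vₚ/vₐ = rₐ/rₚ (angular momentum) = (5.262 × 10^10) / (1.777 × 10^10) = 2.96117 ≈ 2.961
(b) 1 − e² = 0.754877;  p = a(1 − e²) = 3.5195 × 10^10 × 0.754877 = 2.65679 × 10^10 m ≈ 2.657 × 10^10 m
(c) a = 3.5195 × 10^10 m ≈ 3.519 × 10^10 m

Final answer:
(a) velocity ratio vₚ/vₐ = 2.961
(b) semi-latus rectum p = 2.657 × 10^10 m
(c) semi-major axis a = 3.519 × 10^10 m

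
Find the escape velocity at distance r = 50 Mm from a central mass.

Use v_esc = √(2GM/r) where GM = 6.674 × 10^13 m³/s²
r = 50 Mm = 5 × 10^7 m
GM = 6.674 × 10^13 m³/s²
2GM/r = 2 × (6.674 × 10^13) / (5 × 10^7) = 2.6696 × 10^6 m²/s²
v_esc = √(2GM/r) = 1633.89 m/s ≈ 1.634 km/s

Final answer: 1.634 km/s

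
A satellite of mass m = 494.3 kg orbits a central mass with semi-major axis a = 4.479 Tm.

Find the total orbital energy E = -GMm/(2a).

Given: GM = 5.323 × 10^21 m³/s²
a = 4.479 Tm = 4.479 × 10^12 m
GM = 5.323 × 10^21 m³/s²
2a = 8.958 × 10^12 m
GMm = 5.323 × 10^21 × 494.3 = 2.63116 × 10^24 m³·kg/s²
E = −GMm/(2a) = -2.93722 × 10^11 J ≈ -293.7 GJ

Final answer: -293.7 GJ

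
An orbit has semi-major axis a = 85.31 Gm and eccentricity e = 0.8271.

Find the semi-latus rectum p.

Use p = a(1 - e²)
a = 85.31 Gm = 8.531 × 10^10 m
e = 0.8271,  e² = 0.684094,  1 − e² = 0.315906
p = a(1 − e²) = 8.531 × 10^10 m × 0.315906 = 2.69499 × 10^10 m ≈ 26.95 Gm

Final answer: p = 26.95 Gm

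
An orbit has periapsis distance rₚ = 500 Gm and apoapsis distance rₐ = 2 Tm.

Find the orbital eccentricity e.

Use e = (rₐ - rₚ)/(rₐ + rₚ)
rₚ = 500 Gm = 5 × 10^11 m
rₐ = 2 Tm = 2 × 10^12 m
rₐ − rₚ = 1.5 × 10^12 m
rₐ + rₚ = 2.5 × 10^12 m
e = (rₐ − rₚ)/(rₐ + rₚ) = 0.6

Final answer: e = 0.6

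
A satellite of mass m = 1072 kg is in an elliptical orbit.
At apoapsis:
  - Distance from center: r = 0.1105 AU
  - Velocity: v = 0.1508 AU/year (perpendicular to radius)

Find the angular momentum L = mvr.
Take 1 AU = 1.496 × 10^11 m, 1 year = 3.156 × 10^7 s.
r = 0.1105 AU = 1.65308 × 10^10 m
v = 0.1508 AU/year = 714.819 m/s
vr = 714.819 × 1.65308 × 10^10 = 1.18165 × 10^13 m²/s
L = m × vr = 1072 × 1.18165 × 10^13 = 1.26673 × 10^16 kg·m²/s ≈ 1.267 × 10^16 kg·m²/s

Final answer: L = 1.267 × 10^16 kg·m²/s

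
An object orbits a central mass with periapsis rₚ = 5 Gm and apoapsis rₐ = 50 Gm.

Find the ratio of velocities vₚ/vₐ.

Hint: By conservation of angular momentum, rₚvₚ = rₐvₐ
rₚ = 5 Gm = 5 × 10^9 m
rₐ = 50 Gm = 5 × 10^10 m
rₚvₚ = rₐvₐ  ⇒  vₚ/vₐ = rₐ/rₚ
vₚ/vₐ = (5 × 10^10) / (5 × 10^9) = 10

Final answer: vₚ/vₐ = 10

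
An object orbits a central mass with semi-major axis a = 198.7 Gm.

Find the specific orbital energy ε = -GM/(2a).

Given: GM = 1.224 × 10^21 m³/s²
a = 198.7 Gm = 1.987 × 10^11 m
GM = 1.224 × 10^21 m³/s²
2a = 3.974 × 10^11 m
ε = −GM/(2a) = -3.08002 × 10^9 J/kg ≈ -3.08 GJ/kg

Final answer: -3.08 GJ/kg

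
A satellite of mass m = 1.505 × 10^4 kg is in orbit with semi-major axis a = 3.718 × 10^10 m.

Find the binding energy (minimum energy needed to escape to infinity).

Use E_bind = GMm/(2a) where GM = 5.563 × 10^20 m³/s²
a = 3.718 × 10^10 m
GM = 5.563 × 10^20 m³/s²
m = 1.505 × 10^4 kg
GMm = 5.563 × 10^20 × 15050 = 8.37231 × 10^24 m³·kg/s²
2a = 7.436 × 10^10 m
E_bind = GMm/(2a) = 1.12592 × 10^14 J ≈ 112.6 TJ

Final answer: 112.6 TJ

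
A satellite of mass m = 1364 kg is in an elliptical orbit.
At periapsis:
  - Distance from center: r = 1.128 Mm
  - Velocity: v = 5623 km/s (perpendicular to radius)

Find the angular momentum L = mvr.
r = 1.128 Mm = 1.128 × 10^6 m
v = 5623 km/s = 5.623 × 10^6 m/s
vr = 5.623 × 10^6 × 1.128 × 10^6 = 6.34274 × 10^12 m²/s
L = m × vr = 1364 × 6.34274 × 10^12 = 8.6515 × 10^15 kg·m²/s ≈ 8.652 × 10^15 kg·m²/s

Final answer: L = 8.652 × 10^15 kg·m²/s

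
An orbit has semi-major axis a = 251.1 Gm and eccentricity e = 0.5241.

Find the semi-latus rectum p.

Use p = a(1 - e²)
a = 251.1 Gm = 2.511 × 10^11 m
e = 0.5241,  e² = 0.274681,  1 − e² = 0.725319
p = a(1 − e²) = 2.511 × 10^11 m × 0.725319 = 1.82128 × 10^11 m ≈ 182.1 Gm

Final answer: p = 182.1 Gm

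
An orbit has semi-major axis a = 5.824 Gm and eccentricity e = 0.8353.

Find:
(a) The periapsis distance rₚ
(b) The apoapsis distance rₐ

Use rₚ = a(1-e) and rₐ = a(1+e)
a = 5.824 Gm = 5.824 × 10^9 m
e = 0.8353:  1 − e = 0.1647,  1 + e = 1.8353
(a) rₚ = a(1 − e) = 5.824 × 10^9 m × 0.1647 = 9.59213 × 10^8 m ≈ 959.2 Mm
(b) rₐ = a(1 + e) = 5.824 × 10^9 m × 1.8353 = 1.06888 × 10^10 m ≈ 10.69 Gm

Final answer:
(a) rₚ = 959.2 Mm
(b) rₐ = 10.69 Gm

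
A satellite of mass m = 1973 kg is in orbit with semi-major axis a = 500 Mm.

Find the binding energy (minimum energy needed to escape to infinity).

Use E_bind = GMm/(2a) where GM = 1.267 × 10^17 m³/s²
a = 500 Mm = 5 × 10^8 m
GM = 1.267 × 10^17 m³/s²
m = 1973 kg
GMm = 1.267 × 10^17 × 1973 = 2.49979 × 10^20 m³·kg/s²
2a = 1 × 10^9 m
E_bind = GMm/(2a) = 2.49979 × 10^11 J ≈ 250 GJ

Final answer: 250 GJ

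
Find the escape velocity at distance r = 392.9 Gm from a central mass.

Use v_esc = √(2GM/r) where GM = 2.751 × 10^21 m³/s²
r = 392.9 Gm = 3.929 × 10^11 m
GM = 2.751 × 10^21 m³/s²
2GM/r = 2 × (2.751 × 10^21) / (3.929 × 10^11) = 1.40036 × 10^10 m²/s²
v_esc = √(2GM/r) = 118337 m/s ≈ 118.3 km/s

Final answer: 118.3 km/s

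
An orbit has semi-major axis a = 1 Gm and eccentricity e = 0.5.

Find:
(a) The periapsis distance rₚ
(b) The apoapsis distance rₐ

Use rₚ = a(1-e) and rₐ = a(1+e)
a = 1 Gm = 1 × 10^9 m
e = 0.5:  1 − e = 0.5,  1 + e = 1.5
(a) rₚ = a(1 − e) = 1 × 10^9 m × 0.5 = 5 × 10^8 m ≈ 500 Mm
(b) rₐ = a(1 + e) = 1 × 10^9 m × 1.5 = 1.5 × 10^9 m ≈ 1.5 Gm

Final answer:
(a) rₚ = 500 Mm
(b) rₐ = 1.5 Gm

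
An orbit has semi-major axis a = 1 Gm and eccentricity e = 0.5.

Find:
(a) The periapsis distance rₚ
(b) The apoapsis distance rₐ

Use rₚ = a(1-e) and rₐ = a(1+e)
a = 1 Gm = 1 × 10^9 m
e = 0.5:  1 − e = 0.5,  1 + e = 1.5
(a) rₚ = a(1 − e) = 1 × 10^9 m × 0.5 = 5 × 10^8 m ≈ 500 Mm
(b) rₐ = a(1 + e) = 1 × 10^9 m × 1.5 = 1.5 × 10^9 m ≈ 1.5 Gm

Final answer:
(a) rₚ = 500 Mm
(b) rₐ = 1.5 Gm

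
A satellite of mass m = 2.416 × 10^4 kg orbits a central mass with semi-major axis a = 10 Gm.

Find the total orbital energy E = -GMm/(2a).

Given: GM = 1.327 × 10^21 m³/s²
a = 10 Gm = 1 × 10^10 m
GM = 1.327 × 10^21 m³/s²
2a = 2 × 10^10 m
GMm = 1.327 × 10^21 × 24160 = 3.20603 × 10^25 m³·kg/s²
E = −GMm/(2a) = -1.60302 × 10^15 J ≈ -1.603 PJ

Final answer: -1.603 PJ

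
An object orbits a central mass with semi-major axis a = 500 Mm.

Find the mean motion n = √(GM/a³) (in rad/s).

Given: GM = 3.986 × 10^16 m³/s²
a = 500 Mm = 5 × 10^8 m
GM = 3.986 × 10^16 m³/s²
a³ = 1.25 × 10^26 m³
GM/a³ = (3.986 × 10^16) / (1.25 × 10^26) = 3.1888 × 10^-10 s⁻²
n = √(GM/a³) = 1.78572 × 10^-5 rad/s ≈ 1.786 × 10^-5 rad/s

Final answer: n = 1.786 × 10^-5 rad/s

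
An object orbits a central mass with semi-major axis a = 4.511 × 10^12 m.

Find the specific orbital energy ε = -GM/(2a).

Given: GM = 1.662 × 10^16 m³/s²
a = 4.511 × 10^12 m
GM = 1.662 × 10^16 m³/s²
2a = 9.022 × 10^12 m
ε = −GM/(2a) = -1842.16 J/kg ≈ -1.842 kJ/kg

Final answer: -1.842 kJ/kg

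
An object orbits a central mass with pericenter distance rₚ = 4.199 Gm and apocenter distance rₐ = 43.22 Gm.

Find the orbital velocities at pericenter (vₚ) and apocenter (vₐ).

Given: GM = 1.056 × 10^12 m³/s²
rₚ = 4.199 Gm = 4.199 × 10^9 m
rₐ = 43.22 Gm = 4.322 × 10^10 m
GM = 1.056 × 10^12 m³/s²
a = (rₚ + rₐ)/2 = 2.37095 × 10^10 m
Vis-viva: v² = GM (2/r − 1/a)
vₚ² = 1.056 × 10^12 × (4.76304 × 10^-10 − 4.21772 × 10^-11) = 458.438 m²/s²
vₚ = 21.4112 m/s ≈ 21.41 m/s
vₐ² = 1.056 × 10^12 × (4.62749 × 10^-11 − 4.21772 × 10^-11) = 4.32716 m²/s²
vₐ = 2.08018 m/s ≈ 2.08 m/s

Final answer: vₚ = 21.41 m/s, vₐ = 2.08 m/s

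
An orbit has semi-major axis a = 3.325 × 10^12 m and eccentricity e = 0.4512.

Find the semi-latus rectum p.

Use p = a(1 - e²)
a = 3.325 × 10^12 m
e = 0.4512,  e² = 0.203581,  1 − e² = 0.796419
p = a(1 − e²) = 3.325 × 10^12 m × 0.796419 = 2.64809 × 10^12 m ≈ 2.648 × 10^12 m

Final answer: p = 2.648 × 10^12 m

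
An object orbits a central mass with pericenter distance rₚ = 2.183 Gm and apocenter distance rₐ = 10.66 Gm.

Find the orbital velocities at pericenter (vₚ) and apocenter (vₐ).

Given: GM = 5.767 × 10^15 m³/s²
rₚ = 2.183 Gm = 2.183 × 10^9 m
rₐ = 10.66 Gm = 1.066 × 10^10 m
GM = 5.767 × 10^15 m³/s²
a = (rₚ + rₐ)/2 = 6.4215 × 10^9 m
Vis-viva: v² = GM (2/r − 1/a)
vₚ² = 5.767 × 10^15 × (9.1617 × 10^-10 − 1.55727 × 10^-10) = 4.38548 × 10^6 m²/s²
vₚ = 2094.15 m/s ≈ 2.094 km/s
vₐ² = 5.767 × 10^15 × (1.87617 × 10^-10 − 1.55727 × 10^-10) = 183912 m²/s²
vₐ = 428.85 m/s ≈ 428.8 m/s

Final answer: vₚ = 2.094 km/s, vₐ = 428.8 m/s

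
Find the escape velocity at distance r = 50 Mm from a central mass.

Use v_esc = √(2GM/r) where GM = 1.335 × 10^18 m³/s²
r = 50 Mm = 5 × 10^7 m
GM = 1.335 × 10^18 m³/s²
2GM/r = 2 × (1.335 × 10^18) / (5 × 10^7) = 5.34 × 10^10 m²/s²
v_esc = √(2GM/r) = 231084 m/s ≈ 231.1 km/s

Final answer: 231.1 km/s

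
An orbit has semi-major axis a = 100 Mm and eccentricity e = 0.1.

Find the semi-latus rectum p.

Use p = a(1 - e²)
a = 100 Mm = 1 × 10^8 m
e = 0.1,  e² = 0.01,  1 − e² = 0.99
p = a(1 − e²) = 1 × 10^8 m × 0.99 = 9.9 × 10^7 m ≈ 99 Mm

Final answer: p = 99 Mm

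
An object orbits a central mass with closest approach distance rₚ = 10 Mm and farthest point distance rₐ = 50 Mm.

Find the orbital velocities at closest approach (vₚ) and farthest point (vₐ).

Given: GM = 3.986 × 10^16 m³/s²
rₚ = 10 Mm = 1 × 10^7 m
rₐ = 50 Mm = 5 × 10^7 m
GM = 3.986 × 10^16 m³/s²
a = (rₚ + rₐ)/2 = 3 × 10^7 m
Vis-viva: v² = GM (2/r − 1/a)
vₚ² = 3.986 × 10^16 × (2 × 10^-7 − 3.33333 × 10^-8) = 6.64333 × 10^9 m²/s²
vₚ = 81506.6 m/s ≈ 81.51 km/s
vₐ² = 3.986 × 10^16 × (4 × 10^-8 − 3.33333 × 10^-8) = 2.65733 × 10^8 m²/s²
vₐ = 16301.3 m/s ≈ 16.3 km/s

Final answer: vₚ = 81.51 km/s, vₐ = 16.3 km/s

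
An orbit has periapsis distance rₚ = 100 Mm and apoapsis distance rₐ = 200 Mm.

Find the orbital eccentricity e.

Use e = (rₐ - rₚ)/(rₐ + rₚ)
rₚ = 100 Mm = 1 × 10^8 m
rₐ = 200 Mm = 2 × 10^8 m
rₐ − rₚ = 1 × 10^8 m
rₐ + rₚ = 3 × 10^8 m
e = (rₐ − rₚ)/(rₐ + rₚ) = 0.333333

Final answer: e = 0.3333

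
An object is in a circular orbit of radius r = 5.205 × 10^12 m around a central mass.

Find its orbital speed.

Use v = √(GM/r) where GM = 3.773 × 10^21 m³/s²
r = 5.205 × 10^12 m
GM = 3.773 × 10^21 m³/s²
GM/r = (3.773 × 10^21) / (5.205 × 10^12) = 7.2488 × 10^8 m²/s²
v = √(GM/r) = 26923.6 m/s ≈ 26.92 km/s

Final answer: 26.92 km/s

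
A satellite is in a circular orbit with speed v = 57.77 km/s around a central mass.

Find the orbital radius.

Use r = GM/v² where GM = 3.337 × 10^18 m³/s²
v = 57.77 km/s = 57770 m/s
GM = 3.337 × 10^18 m³/s²
v² = 3.33737 × 10^9 m²/s²
r = GM/v² = (3.337 × 10^18) / (3.33737 × 10^9) = 9.99888 × 10^8 m ≈ 999.9 Mm

Final answer: 999.9 Mm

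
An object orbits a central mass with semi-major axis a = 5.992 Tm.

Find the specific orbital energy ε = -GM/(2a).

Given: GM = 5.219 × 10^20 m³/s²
a = 5.992 Tm = 5.992 × 10^12 m
GM = 5.219 × 10^20 m³/s²
2a = 1.1984 × 10^13 m
ε = −GM/(2a) = -4.35497 × 10^7 J/kg ≈ -43.55 MJ/kg

Final answer: -43.55 MJ/kg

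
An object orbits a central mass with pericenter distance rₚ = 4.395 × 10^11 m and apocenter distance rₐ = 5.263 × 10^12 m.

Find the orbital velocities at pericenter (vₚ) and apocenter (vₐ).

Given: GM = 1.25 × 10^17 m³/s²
rₚ = 4.395 × 10^11 m
rₐ = 5.263 × 10^12 m
GM = 1.25 × 10^17 m³/s²
a = (rₚ + rₐ)/2 = 2.85125 × 10^12 m
Vis-viva: v² = GM (2/r − 1/a)
vₚ² = 1.25 × 10^17 × (4.55063 × 10^-12 − 3.50723 × 10^-13) = 524988 m²/s²
vₚ = 724.56 m/s ≈ 724.6 m/s
vₐ² = 1.25 × 10^17 × (3.80011 × 10^-13 − 3.50723 × 10^-13) = 3661 m²/s²
vₐ = 60.5062 m/s ≈ 60.51 m/s

Final answer: vₚ = 724.6 m/s, vₐ = 60.51 m/s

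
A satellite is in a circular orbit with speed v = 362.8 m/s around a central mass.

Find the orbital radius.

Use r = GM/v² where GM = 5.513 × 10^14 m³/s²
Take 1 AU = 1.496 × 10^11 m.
v = 362.8 m/s
GM = 5.513 × 10^14 m³/s²
v² = 131624 m²/s²
r = GM/v² = (5.513 × 10^14) / 131624 = 4.18845 × 10^9 m ≈ 0.028 AU

Final answer: 0.028 AU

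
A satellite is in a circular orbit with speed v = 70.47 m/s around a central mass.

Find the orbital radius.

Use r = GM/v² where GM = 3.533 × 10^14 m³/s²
v = 70.47 m/s
GM = 3.533 × 10^14 m³/s²
v² = 4966.02 m²/s²
r = GM/v² = (3.533 × 10^14) / 4966.02 = 7.11435 × 10^10 m ≈ 7.114 × 10^10 m

Final answer: 7.114 × 10^10 m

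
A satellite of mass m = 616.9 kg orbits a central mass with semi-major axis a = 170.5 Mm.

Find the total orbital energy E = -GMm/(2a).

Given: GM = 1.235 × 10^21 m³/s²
a = 170.5 Mm = 1.705 × 10^8 m
GM = 1.235 × 10^21 m³/s²
2a = 3.41 × 10^8 m
GMm = 1.235 × 10^21 × 616.9 = 7.61871 × 10^23 m³·kg/s²
E = −GMm/(2a) = -2.23423 × 10^15 J ≈ -2.234 PJ

Final answer: -2.234 PJ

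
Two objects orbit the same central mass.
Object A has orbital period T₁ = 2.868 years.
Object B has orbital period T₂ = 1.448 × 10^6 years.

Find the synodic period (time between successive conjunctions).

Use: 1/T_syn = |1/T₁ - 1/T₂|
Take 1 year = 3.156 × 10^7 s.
T₁ = 2.868 years = 9.05141 × 10^7 s
T₂ = 1.448 × 10^6 years = 4.56989 × 10^13 s
1/T₁ = 1.1048 × 10^-8 s⁻¹
1/T₂ = 2.18824 × 10^-14 s⁻¹
|1/T₁ − 1/T₂| = 1.1048 × 10^-8 s⁻¹
T_syn = 1 / |1/T₁ − 1/T₂| = 9.05143 × 10^7 s ≈ 2.868 years

Final answer: T_syn = 2.868 years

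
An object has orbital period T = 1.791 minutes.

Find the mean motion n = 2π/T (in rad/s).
T = 1.791 minutes = 107.46 s
n = 2π / 107.46 s = 0.05847 rad/s ≈ 0.05847 rad/s

Final answer: n = 0.05847 rad/s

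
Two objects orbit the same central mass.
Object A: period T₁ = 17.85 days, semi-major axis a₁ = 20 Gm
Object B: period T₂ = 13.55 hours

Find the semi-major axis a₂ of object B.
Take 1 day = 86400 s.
T₁ = 17.85 days = 1.54224 × 10^6 s
T₂ = 13.55 hours = 48780 s
a₁ = 20 Gm = 2 × 10^10 m
Kepler's third law: (T₂/T₁)² = (a₂/a₁)³  ⇒  a₂ = a₁ (T₂/T₁)^(2/3)
T₂/T₁ = 0.0316293
(T₂/T₁)^(2/3) = 0.100014
a₂ = 2 × 10^10 m × 0.100014 = 2.00028 × 10^9 m ≈ 2 Gm

Final answer: a₂ = 2 Gm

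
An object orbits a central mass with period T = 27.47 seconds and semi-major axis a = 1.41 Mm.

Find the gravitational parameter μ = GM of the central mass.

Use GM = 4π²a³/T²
T = 27.47 seconds
a = 1.41 Mm = 1.41 × 10^6 m
a³ = 2.80322 × 10^18 m³
T² = 754.601 s²
GM = 4π² × (2.80322 × 10^18) / 754.601 = 1.46656 × 10^17 m³/s²
GM ≈ 1.467 × 10^17 m³/s²

Final answer: GM = 1.467 × 10^17 m³/s²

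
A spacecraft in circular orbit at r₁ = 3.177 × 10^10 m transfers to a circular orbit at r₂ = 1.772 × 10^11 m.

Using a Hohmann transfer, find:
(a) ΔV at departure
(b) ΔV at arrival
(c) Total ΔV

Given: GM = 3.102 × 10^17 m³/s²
r₁ = 3.177 × 10^10 m
r₂ = 1.772 × 10^11 m
GM = 3.102 × 10^17 m³/s²
Transfer ellipse: a_t = (r₁ + r₂)/2 = 1.04485 × 10^11 m
Circular speed at r₁: v₁ = √(GM/r₁) = 3124.73 m/s
Transfer speed at r₁ (periapsis): v₁ₜ = √(GM(2/r₁ − 1/a_t)) = 4069.28 m/s
(a) ΔV₁ = v₁ₜ − v₁ = 944.548 m/s ≈ 944.5 m/s
Circular speed at r₂: v₂ = √(GM/r₂) = 1323.09 m/s
Transfer speed at r₂ (apoapsis): v₂ₜ = √(GM(2/r₂ − 1/a_t)) = 729.576 m/s
(b) ΔV₂ = v₂ − v₂ₜ = 593.513 m/s ≈ 593.5 m/s
(c) ΔV_total = ΔV₁ + ΔV₂ = 1538.06 m/s ≈ 1.538 km/s

Final answer:
(a) ΔV₁ = 944.5 m/s
(b) ΔV₂ = 593.5 m/s
(c) ΔV_total = 1.538 km/s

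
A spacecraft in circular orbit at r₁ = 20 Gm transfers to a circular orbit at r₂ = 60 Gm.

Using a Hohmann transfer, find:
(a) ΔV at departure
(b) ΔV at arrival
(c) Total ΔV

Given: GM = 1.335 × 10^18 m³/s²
r₁ = 20 Gm = 2 × 10^10 m
r₂ = 60 Gm = 6 × 10^10 m
GM = 1.335 × 10^18 m³/s²
Transfer ellipse: a_t = (r₁ + r₂)/2 = 4 × 10^10 m
Circular speed at r₁: v₁ = √(GM/r₁) = 8170.07 m/s
Transfer speed at r₁ (periapsis): v₁ₜ = √(GM(2/r₁ − 1/a_t)) = 10006.2 m/s
(a) ΔV₁ = v₁ₜ − v₁ = 1836.18 m/s ≈ 1.836 km/s
Circular speed at r₂: v₂ = √(GM/r₂) = 4716.99 m/s
Transfer speed at r₂ (apoapsis): v₂ₜ = √(GM(2/r₂ − 1/a_t)) = 3335.42 m/s
(b) ΔV₂ = v₂ − v₂ₜ = 1381.57 m/s ≈ 1.382 km/s
(c) ΔV_total = ΔV₁ + ΔV₂ = 3217.76 m/s ≈ 3.218 km/s

Final answer:
(a) ΔV₁ = 1.836 km/s
(b) ΔV₂ = 1.382 km/s
(c) ΔV_total = 3.218 km/s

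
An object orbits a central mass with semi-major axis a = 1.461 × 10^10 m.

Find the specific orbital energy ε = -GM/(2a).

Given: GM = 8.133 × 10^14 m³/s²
a = 1.461 × 10^10 m
GM = 8.133 × 10^14 m³/s²
2a = 2.922 × 10^10 m
ε = −GM/(2a) = -27833.7 J/kg ≈ -27.83 kJ/kg

Final answer: -27.83 kJ/kg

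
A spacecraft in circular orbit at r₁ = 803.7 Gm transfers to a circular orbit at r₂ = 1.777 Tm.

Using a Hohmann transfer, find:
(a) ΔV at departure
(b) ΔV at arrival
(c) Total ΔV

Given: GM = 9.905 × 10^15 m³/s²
r₁ = 803.7 Gm = 8.037 × 10^11 m
r₂ = 1.777 Tm = 1.777 × 10^12 m
GM = 9.905 × 10^15 m³/s²
Transfer ellipse: a_t = (r₁ + r₂)/2 = 1.29035 × 10^12 m
Circular speed at r₁: v₁ = √(GM/r₁) = 111.015 m/s
Transfer speed at r₁ (periapsis): v₁ₜ = √(GM(2/r₁ − 1/a_t)) = 130.278 m/s
(a) ΔV₁ = v₁ₜ − v₁ = 19.2631 m/s ≈ 19.26 m/s
Circular speed at r₂: v₂ = √(GM/r₂) = 74.6592 m/s
Transfer speed at r₂ (apoapsis): v₂ₜ = √(GM(2/r₂ − 1/a_t)) = 58.9219 m/s
(b) ΔV₂ = v₂ − v₂ₜ = 15.7373 m/s ≈ 15.74 m/s
(c) ΔV_total = ΔV₁ + ΔV₂ = 35.0004 m/s ≈ 35 m/s

Final answer:
(a) ΔV₁ = 19.26 m/s
(b) ΔV₂ = 15.74 m/s
(c) ΔV_total = 35 m/s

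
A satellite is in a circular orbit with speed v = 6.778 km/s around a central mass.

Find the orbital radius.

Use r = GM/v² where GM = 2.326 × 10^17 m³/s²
v = 6.778 km/s = 6778 m/s
GM = 2.326 × 10^17 m³/s²
v² = 4.59413 × 10^7 m²/s²
r = GM/v² = (2.326 × 10^17) / (4.59413 × 10^7) = 5.06298 × 10^9 m ≈ 5.063 Gm

Final answer: 5.063 Gm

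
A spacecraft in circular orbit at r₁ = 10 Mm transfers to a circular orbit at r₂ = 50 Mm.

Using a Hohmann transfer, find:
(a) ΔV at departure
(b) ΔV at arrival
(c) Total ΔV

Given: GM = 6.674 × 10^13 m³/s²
r₁ = 10 Mm = 1 × 10^7 m
r₂ = 50 Mm = 5 × 10^7 m
GM = 6.674 × 10^13 m³/s²
Transfer ellipse: a_t = (r₁ + r₂)/2 = 3 × 10^7 m
Circular speed at r₁: v₁ = √(GM/r₁) = 2583.41 m/s
Transfer speed at r₁ (periapsis): v₁ₜ = √(GM(2/r₁ − 1/a_t)) = 3335.17 m/s
(a) ΔV₁ = v₁ₜ − v₁ = 751.758 m/s ≈ 751.8 m/s
Circular speed at r₂: v₂ = √(GM/r₂) = 1155.34 m/s
Transfer speed at r₂ (apoapsis): v₂ₜ = √(GM(2/r₂ − 1/a_t)) = 667.033 m/s
(b) ΔV₂ = v₂ − v₂ₜ = 488.302 m/s ≈ 488.3 m/s
(c) ΔV_total = ΔV₁ + ΔV₂ = 1240.06 m/s ≈ 1.24 km/s

Final answer:
(a) ΔV₁ = 751.8 m/s
(b) ΔV₂ = 488.3 m/s
(c) ΔV_total = 1.24 km/s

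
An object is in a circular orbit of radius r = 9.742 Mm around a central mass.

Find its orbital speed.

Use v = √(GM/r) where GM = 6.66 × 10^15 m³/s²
r = 9.742 Mm = 9.742 × 10^6 m
GM = 6.66 × 10^15 m³/s²
GM/r = (6.66 × 10^15) / (9.742 × 10^6) = 6.83638 × 10^8 m²/s²
v = √(GM/r) = 26146.5 m/s ≈ 26.15 km/s

Final answer: 26.15 km/s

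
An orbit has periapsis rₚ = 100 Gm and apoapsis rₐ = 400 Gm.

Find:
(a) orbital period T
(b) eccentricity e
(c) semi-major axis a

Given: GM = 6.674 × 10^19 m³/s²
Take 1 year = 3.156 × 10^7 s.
rₚ = 100 Gm = 1 × 10^11 m
rₐ = 400 Gm = 4 × 10^11 m
GM = 6.674 × 10^19 m³/s²
a = (rₚ + rₐ)/2 = 2.5 × 10^11 m
e = (rₐ − rₚ)/(rₐ + rₚ) = (3 × 10^11) / (5 × 10^11) = 0.6
(a) a³ = 1.5625 × 10^34 m³;  T = 2π √(a³/GM) = 2π × 1.53009 × 10^7 s = 9.61384 × 10^7 s ≈ 3.046 years
(b) e = 0.6 ≈ 0.6
(c) a = 2.5 × 10^11 m ≈ 250 Gm

Final answer:
(a) orbital period T = 3.046 years
(b) eccentricity e = 0.6
(c) semi-major axis a = 250 Gm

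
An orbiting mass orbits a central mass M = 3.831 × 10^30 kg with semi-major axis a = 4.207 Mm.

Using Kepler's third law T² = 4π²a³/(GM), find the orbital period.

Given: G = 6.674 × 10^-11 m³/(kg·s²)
M = 3.831 × 10^30 kg
GM = G × M = 6.674 × 10^-11 × 3.831 × 10^30 = 2.55681 × 10^20 m³/s²
a = 4.207 Mm = 4.207 × 10^6 m
a³ = 7.44591 × 10^19 m³
T = 2π √(a³/GM) = 2π √((7.44591 × 10^19) / (2.55681 × 10^20)) = 2π × 0.539647 s
T = 3.3907 s ≈ 3.391 seconds

Final answer: 3.391 seconds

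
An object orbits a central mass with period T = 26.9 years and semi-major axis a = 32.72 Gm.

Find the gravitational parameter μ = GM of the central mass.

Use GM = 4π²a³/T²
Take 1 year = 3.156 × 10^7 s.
T = 26.9 years = 8.48964 × 10^8 s
a = 32.72 Gm = 3.272 × 10^10 m
a³ = 3.503 × 10^31 m³
T² = 7.2074 × 10^17 s²
GM = 4π² × (3.503 × 10^31) / (7.2074 × 10^17) = 1.91876 × 10^15 m³/s²
GM ≈ 1.919 × 10^15 m³/s²

Final answer: GM = 1.919 × 10^15 m³/s²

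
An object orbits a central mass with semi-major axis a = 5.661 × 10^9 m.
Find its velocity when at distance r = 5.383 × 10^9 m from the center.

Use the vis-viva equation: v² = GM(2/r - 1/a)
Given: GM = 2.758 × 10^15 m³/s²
a = 5.661 × 10^9 m
r = 5.383 × 10^9 m
GM = 2.758 × 10^15 m³/s²
2/r − 1/a = 3.7154 × 10^-10 − 1.76647 × 10^-10 = 1.94893 × 10^-10 m⁻¹
v² = GM (2/r − 1/a) = 537514 m²/s²
v = 733.154 m/s ≈ 733.2 m/s

Final answer: 733.2 m/s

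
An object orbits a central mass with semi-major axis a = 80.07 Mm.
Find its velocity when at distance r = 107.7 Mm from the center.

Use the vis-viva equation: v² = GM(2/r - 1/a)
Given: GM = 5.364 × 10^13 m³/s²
a = 80.07 Mm = 8.007 × 10^7 m
r = 107.7 Mm = 1.077 × 10^8 m
GM = 5.364 × 10^13 m³/s²
2/r − 1/a = 1.85701 × 10^-8 − 1.24891 × 10^-8 = 6.08103 × 10^-9 m⁻¹
v² = GM (2/r − 1/a) = 326186 m²/s²
v = 571.127 m/s ≈ 571.1 m/s

Final answer: 571.1 m/s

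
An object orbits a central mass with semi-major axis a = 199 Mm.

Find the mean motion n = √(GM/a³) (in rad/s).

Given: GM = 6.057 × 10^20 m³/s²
a = 199 Mm = 1.99 × 10^8 m
GM = 6.057 × 10^20 m³/s²
a³ = 7.8806 × 10^24 m³
GM/a³ = (6.057 × 10^20) / (7.8806 × 10^24) = 7.68596 × 10^-5 s⁻²
n = √(GM/a³) = 0.00876696 rad/s ≈ 0.008767 rad/s

Final answer: n = 0.008767 rad/s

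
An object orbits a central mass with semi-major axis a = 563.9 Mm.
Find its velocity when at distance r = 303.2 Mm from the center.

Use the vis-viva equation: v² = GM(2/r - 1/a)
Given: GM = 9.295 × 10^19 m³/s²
a = 563.9 Mm = 5.639 × 10^8 m
r = 303.2 Mm = 3.032 × 10^8 m
GM = 9.295 × 10^19 m³/s²
2/r − 1/a = 6.59631 × 10^-9 − 1.77336 × 10^-9 = 4.82294 × 10^-9 m⁻¹
v² = GM (2/r − 1/a) = 4.48292 × 10^11 m²/s²
v = 669546 m/s ≈ 669.5 km/s

Final answer: 669.5 km/s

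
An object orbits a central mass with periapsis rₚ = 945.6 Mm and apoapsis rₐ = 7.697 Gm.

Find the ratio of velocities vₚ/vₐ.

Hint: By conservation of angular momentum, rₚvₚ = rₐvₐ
rₚ = 945.6 Mm = 9.456 × 10^8 m
rₐ = 7.697 Gm = 7.697 × 10^9 m
rₚvₚ = rₐvₐ  ⇒  vₚ/vₐ = rₐ/rₚ
vₚ/vₐ = (7.697 × 10^9) / (9.456 × 10^8) = 8.13981

Final answer: vₚ/vₐ = 8.14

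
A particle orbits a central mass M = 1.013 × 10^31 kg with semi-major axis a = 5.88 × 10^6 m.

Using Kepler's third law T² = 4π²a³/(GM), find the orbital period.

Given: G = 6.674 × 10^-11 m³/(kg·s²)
M = 1.013 × 10^31 kg
GM = G × M = 6.674 × 10^-11 × 1.013 × 10^31 = 6.76076 × 10^20 m³/s²
a = 5.88 × 10^6 m
a³ = 2.03297 × 10^20 m³
T = 2π √(a³/GM) = 2π √((2.03297 × 10^20) / (6.76076 × 10^20)) = 2π × 0.548363 s
T = 3.44547 s ≈ 3.445 seconds

Final answer: 3.445 seconds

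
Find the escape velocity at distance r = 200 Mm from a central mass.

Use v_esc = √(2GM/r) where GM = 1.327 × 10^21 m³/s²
r = 200 Mm = 2 × 10^8 m
GM = 1.327 × 10^21 m³/s²
2GM/r = 2 × (1.327 × 10^21) / (2 × 10^8) = 1.327 × 10^13 m²/s²
v_esc = √(2GM/r) = 3.6428 × 10^6 m/s ≈ 3643 km/s

Final answer: 3643 km/s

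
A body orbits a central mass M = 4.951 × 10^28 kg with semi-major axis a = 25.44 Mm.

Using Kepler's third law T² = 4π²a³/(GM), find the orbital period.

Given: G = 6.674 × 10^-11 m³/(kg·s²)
M = 4.951 × 10^28 kg
GM = G × M = 6.674 × 10^-11 × 4.951 × 10^28 = 3.3043 × 10^18 m³/s²
a = 25.44 Mm = 2.544 × 10^7 m
a³ = 1.64646 × 10^22 m³
T = 2π √(a³/GM) = 2π √((1.64646 × 10^22) / (3.3043 × 10^18)) = 2π × 70.5888 s
T = 443.523 s ≈ 7.392 minutes

Final answer: 7.392 minutes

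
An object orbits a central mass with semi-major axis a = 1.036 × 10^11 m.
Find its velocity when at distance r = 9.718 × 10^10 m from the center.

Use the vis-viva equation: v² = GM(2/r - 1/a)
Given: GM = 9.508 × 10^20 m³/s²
a = 1.036 × 10^11 m
r = 9.718 × 10^10 m
GM = 9.508 × 10^20 m³/s²
2/r − 1/a = 2.05804 × 10^-11 − 9.65251 × 10^-12 = 1.09279 × 10^-11 m⁻¹
v² = GM (2/r − 1/a) = 1.03902 × 10^10 m²/s²
v = 101932 m/s ≈ 101.9 km/s

Final answer: 101.9 km/s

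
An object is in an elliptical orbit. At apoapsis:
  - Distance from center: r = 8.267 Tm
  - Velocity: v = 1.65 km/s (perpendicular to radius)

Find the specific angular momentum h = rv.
r = 8.267 Tm = 8.267 × 10^12 m
v = 1.65 km/s = 1650 m/s
h = rv = 8.267 × 10^12 × 1650 = 1.36405 × 10^16 m²/s ≈ 1.364 × 10^16 m²/s

Final answer: h = 1.364 × 10^16 m²/s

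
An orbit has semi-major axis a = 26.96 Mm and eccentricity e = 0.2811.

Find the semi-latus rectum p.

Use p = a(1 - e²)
a = 26.96 Mm = 2.696 × 10^7 m
e = 0.2811,  e² = 0.0790172,  1 − e² = 0.920983
p = a(1 − e²) = 2.696 × 10^7 m × 0.920983 = 2.48297 × 10^7 m ≈ 24.83 Mm

Final answer: p = 24.83 Mm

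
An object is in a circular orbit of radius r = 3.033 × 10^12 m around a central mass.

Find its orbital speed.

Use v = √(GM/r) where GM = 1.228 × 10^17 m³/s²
r = 3.033 × 10^12 m
GM = 1.228 × 10^17 m³/s²
GM/r = (1.228 × 10^17) / (3.033 × 10^12) = 40488 m²/s²
v = √(GM/r) = 201.216 m/s ≈ 201.2 m/s

Final answer: 201.2 m/s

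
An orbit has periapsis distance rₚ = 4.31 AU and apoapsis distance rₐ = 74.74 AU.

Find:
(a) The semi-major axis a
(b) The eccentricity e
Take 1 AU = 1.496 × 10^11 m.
rₚ = 4.31 AU = 6.44776 × 10^11 m
rₐ = 74.74 AU = 1.11811 × 10^13 m
(a) a = (rₚ + rₐ)/2 = 5.91294 × 10^12 m ≈ 39.52 AU
(b) e = (rₐ − rₚ)/(rₐ + rₚ) = (1.05363 × 10^13) / (1.18259 × 10^13) = 0.890955

Final answer:
(a) a = 39.52 AU
(b) e = 0.891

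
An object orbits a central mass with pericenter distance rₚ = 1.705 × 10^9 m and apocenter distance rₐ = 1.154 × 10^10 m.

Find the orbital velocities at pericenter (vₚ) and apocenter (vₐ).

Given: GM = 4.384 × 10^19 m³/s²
rₚ = 1.705 × 10^9 m
rₐ = 1.154 × 10^10 m
GM = 4.384 × 10^19 m³/s²
a = (rₚ + rₐ)/2 = 6.6225 × 10^9 m
Vis-viva: v² = GM (2/r − 1/a)
vₚ² = 4.384 × 10^19 × (1.17302 × 10^-9 − 1.51 × 10^-10) = 4.48054 × 10^10 m²/s²
vₚ = 211673 m/s ≈ 211.7 km/s
vₐ² = 4.384 × 10^19 × (1.7331 × 10^-10 − 1.51 × 10^-10) = 9.78064 × 10^8 m²/s²
vₐ = 31274 m/s ≈ 31.27 km/s

Final answer: vₚ = 211.7 km/s, vₐ = 31.27 km/s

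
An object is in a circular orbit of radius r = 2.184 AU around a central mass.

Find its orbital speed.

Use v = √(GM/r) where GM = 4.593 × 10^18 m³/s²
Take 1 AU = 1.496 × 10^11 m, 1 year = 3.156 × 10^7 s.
r = 2.184 AU = 3.26726 × 10^11 m
GM = 4.593 × 10^18 m³/s²
GM/r = (4.593 × 10^18) / (3.26726 × 10^11) = 1.40576 × 10^7 m²/s²
v = √(GM/r) = 3749.35 m/s ≈ 0.791 AU/year

Final answer: 0.791 AU/year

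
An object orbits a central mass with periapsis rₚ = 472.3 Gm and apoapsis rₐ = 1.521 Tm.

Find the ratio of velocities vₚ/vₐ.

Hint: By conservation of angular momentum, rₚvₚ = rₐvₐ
rₚ = 472.3 Gm = 4.723 × 10^11 m
rₐ = 1.521 Tm = 1.521 × 10^12 m
rₚvₚ = rₐvₐ  ⇒  vₚ/vₐ = rₐ/rₚ
vₚ/vₐ = (1.521 × 10^12) / (4.723 × 10^11) = 3.22041

Final answer: vₚ/vₐ = 3.22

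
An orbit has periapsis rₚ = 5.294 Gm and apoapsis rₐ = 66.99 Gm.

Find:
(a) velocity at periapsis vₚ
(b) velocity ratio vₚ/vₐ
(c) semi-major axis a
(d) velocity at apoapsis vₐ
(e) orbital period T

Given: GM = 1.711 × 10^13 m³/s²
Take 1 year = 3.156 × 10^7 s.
rₚ = 5.294 Gm = 5.294 × 10^9 m
rₐ = 66.99 Gm = 6.699 × 10^10 m
GM = 1.711 × 10^13 m³/s²
a = (rₚ + rₐ)/2 = 3.6142 × 10^10 m
e = (rₐ − rₚ)/(rₐ + rₚ) = (6.1696 × 10^10) / (7.2284 × 10^10) = 0.853522
(a) vₚ² = GM (2/rₚ − 1/a) = 1.711 × 10^13 × (3.77786 × 10^-10 − 2.76686 × 10^-11) = 5990.51 m²/s²;  vₚ = 77.3984 m/s ≈ 77.4 m/s
(b) vₚ/vₐ = rₐ/rₚ (angular momentum) = (6.699 × 10^10) / (5.294 × 10^9) = 12.6539 ≈ 12.65
(c) a = 3.6142 × 10^10 m ≈ 36.14 Gm
(d) vₐ² = GM (2/rₐ − 1/a) = 1.711 × 10^13 × (2.98552 × 10^-11 − 2.76686 × 10^-11) = 37.4121 m²/s²;  vₐ = 6.11654 m/s ≈ 6.117 m/s
(e) a³ = 4.72103 × 10^31 m³;  T = 2π √(a³/GM) = 2π × 1.66109 × 10^9 s = 1.04369 × 10^10 s ≈ 330.7 years

Final answer:
(a) velocity at periapsis vₚ = 77.4 m/s
(b) velocity ratio vₚ/vₐ = 12.65
(c) semi-major axis a = 36.14 Gm
(d) velocity at apoapsis vₐ = 6.117 m/s
(e) orbital period T = 330.7 years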